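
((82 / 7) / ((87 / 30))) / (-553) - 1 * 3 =-337597 / 112259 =-3.01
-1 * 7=-7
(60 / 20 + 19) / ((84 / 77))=121 / 6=20.17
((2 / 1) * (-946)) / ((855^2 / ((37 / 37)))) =-0.00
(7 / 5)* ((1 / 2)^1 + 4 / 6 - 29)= -1169 / 30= -38.97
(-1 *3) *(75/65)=-45/13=-3.46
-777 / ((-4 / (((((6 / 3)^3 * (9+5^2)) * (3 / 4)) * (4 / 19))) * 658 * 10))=5661 / 4465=1.27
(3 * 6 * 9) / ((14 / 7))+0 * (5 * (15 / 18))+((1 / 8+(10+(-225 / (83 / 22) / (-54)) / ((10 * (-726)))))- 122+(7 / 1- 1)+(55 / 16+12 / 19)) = -51972905 / 2497968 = -20.81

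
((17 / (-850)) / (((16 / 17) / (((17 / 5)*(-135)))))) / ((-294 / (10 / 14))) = -2601 / 109760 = -0.02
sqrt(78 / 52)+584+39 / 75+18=sqrt(6) / 2+15063 / 25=603.74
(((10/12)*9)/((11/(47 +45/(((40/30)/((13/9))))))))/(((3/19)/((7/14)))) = 36385/176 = 206.73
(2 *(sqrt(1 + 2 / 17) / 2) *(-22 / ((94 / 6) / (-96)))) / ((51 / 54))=114048 *sqrt(323) / 13583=150.90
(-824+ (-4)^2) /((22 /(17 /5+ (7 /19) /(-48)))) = -1562369 /12540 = -124.59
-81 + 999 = 918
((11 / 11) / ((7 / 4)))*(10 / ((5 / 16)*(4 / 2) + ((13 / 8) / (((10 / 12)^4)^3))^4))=1136868377216160297393798828125000000 / 8767336311108200527960097482579830269411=0.00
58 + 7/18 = 1051/18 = 58.39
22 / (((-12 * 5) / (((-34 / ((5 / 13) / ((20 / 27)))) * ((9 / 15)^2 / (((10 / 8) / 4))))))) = 155584 / 5625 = 27.66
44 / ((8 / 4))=22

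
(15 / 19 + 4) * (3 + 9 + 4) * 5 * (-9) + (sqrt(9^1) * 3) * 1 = -65349 / 19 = -3439.42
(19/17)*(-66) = -1254/17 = -73.76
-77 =-77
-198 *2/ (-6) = 66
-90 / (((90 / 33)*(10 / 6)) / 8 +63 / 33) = -3960 / 109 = -36.33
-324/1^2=-324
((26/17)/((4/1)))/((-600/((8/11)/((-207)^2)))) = -13/1201914450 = -0.00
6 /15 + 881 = 4407 /5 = 881.40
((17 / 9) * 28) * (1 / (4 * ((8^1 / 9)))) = 119 / 8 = 14.88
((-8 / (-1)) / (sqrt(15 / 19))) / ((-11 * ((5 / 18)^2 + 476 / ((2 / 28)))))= -864 * sqrt(285) / 118753855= -0.00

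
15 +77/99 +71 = 781/9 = 86.78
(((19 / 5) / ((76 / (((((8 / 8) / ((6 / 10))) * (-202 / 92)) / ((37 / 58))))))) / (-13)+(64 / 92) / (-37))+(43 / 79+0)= 5742715 / 10487724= 0.55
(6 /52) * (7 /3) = 7 /26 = 0.27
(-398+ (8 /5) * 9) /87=-1918 /435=-4.41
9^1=9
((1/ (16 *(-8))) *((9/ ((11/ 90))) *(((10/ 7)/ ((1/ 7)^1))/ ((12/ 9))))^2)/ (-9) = 264.76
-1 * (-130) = 130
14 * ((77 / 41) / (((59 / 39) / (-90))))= -3783780 / 2419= -1564.19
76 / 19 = 4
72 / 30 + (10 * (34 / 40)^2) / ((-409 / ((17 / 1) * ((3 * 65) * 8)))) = -953127 / 2045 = -466.08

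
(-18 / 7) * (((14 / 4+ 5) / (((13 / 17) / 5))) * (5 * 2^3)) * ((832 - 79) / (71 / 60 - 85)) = 23502636000 / 457639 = 51356.28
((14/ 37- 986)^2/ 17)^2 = 3265450053.98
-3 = -3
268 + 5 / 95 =5093 / 19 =268.05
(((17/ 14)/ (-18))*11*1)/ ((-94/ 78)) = 2431/ 3948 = 0.62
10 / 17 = 0.59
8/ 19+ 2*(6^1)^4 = 49256/ 19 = 2592.42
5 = 5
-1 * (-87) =87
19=19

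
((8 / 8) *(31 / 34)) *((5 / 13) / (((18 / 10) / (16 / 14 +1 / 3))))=24025 / 83538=0.29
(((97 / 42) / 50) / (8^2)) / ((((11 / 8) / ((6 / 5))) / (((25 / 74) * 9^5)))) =5727753 / 455840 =12.57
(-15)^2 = 225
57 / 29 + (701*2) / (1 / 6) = 244005 / 29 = 8413.97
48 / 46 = 24 / 23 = 1.04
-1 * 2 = -2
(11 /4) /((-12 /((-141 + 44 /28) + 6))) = 30.58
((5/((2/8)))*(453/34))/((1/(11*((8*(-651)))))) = -259514640/17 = -15265567.06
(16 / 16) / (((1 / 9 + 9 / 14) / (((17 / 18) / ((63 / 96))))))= 544 / 285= 1.91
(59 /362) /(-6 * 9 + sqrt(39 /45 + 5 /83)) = -1983285 /656897146 -59 * sqrt(1436730) /1313794292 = -0.00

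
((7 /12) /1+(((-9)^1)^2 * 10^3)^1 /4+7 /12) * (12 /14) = 121507 /7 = 17358.14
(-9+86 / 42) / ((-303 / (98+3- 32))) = 1.58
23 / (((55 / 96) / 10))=4416 / 11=401.45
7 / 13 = 0.54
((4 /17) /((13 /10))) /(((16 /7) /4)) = 0.32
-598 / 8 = -299 / 4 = -74.75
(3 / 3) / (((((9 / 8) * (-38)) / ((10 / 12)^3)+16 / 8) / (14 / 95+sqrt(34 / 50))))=-25 * sqrt(17) / 8984-175 / 85348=-0.01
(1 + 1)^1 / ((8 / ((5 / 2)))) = 5 / 8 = 0.62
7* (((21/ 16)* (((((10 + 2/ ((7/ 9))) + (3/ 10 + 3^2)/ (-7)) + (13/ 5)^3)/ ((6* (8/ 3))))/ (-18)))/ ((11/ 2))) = -117677/ 704000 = -0.17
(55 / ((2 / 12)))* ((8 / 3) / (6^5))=55 / 486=0.11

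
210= 210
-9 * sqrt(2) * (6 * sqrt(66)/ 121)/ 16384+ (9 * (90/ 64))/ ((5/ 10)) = 405/ 16-27 * sqrt(33)/ 495616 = 25.31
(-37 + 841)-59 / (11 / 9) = 8313 / 11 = 755.73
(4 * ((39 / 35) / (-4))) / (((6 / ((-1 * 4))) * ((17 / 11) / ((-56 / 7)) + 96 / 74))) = 84656 / 125825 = 0.67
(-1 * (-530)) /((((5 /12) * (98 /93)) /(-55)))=-3253140 /49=-66390.61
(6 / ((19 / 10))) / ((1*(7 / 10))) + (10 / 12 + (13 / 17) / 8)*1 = 295207 / 54264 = 5.44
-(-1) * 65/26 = 5/2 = 2.50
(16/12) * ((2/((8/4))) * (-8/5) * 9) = -96/5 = -19.20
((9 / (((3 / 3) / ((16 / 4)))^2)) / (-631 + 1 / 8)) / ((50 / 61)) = -35136 / 126175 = -0.28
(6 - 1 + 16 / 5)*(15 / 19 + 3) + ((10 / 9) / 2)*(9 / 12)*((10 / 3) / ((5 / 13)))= 59311 / 1710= 34.68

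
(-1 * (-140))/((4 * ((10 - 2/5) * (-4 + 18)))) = 25/96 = 0.26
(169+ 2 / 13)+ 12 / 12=2212 / 13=170.15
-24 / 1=-24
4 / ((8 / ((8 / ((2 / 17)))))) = 34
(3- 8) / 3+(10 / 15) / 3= -13 / 9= -1.44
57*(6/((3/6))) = 684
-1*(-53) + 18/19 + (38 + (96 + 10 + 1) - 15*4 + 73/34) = 91147/646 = 141.09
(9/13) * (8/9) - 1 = -5/13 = -0.38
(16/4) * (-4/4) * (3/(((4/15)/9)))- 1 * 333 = -738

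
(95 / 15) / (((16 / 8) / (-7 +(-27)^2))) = 2286.33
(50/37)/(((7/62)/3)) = 9300/259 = 35.91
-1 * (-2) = 2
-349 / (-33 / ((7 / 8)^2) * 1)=17101 / 2112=8.10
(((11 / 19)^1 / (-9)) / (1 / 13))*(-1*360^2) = 2059200 / 19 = 108378.95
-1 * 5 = -5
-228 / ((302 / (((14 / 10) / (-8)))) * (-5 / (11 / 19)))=-231 / 15100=-0.02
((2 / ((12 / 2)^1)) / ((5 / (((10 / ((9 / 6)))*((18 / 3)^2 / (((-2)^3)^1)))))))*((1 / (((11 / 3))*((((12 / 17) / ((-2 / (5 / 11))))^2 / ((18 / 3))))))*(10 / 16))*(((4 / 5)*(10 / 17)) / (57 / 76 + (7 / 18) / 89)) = -599148 / 12085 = -49.58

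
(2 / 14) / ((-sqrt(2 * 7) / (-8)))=4 * sqrt(14) / 49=0.31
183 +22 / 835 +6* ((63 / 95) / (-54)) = 2902544 / 15865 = 182.95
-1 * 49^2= -2401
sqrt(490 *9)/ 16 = 21 *sqrt(10)/ 16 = 4.15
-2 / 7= -0.29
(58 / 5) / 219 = 58 / 1095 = 0.05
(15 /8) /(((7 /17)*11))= 255 /616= 0.41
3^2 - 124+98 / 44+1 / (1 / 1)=-2459 / 22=-111.77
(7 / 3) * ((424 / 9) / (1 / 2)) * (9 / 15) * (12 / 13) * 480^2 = 364707840 / 13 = 28054449.23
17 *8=136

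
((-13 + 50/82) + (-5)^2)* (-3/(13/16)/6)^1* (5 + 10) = -62040/533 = -116.40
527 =527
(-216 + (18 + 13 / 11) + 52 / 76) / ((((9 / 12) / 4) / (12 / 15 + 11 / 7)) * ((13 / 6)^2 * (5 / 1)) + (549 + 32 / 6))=-217749504 / 617485693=-0.35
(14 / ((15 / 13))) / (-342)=-91 / 2565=-0.04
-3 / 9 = -0.33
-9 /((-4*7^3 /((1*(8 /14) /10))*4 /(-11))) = -99 /96040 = -0.00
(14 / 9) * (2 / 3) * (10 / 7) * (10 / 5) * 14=1120 / 27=41.48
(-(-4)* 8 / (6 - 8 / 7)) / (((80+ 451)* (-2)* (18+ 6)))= -7 / 27081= -0.00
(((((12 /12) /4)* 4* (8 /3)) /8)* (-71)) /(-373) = 0.06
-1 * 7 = -7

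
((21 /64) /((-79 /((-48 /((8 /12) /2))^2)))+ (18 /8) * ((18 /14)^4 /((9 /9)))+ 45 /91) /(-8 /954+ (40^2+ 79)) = -373954751325 /7899316247732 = -0.05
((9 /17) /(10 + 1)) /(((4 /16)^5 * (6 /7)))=10752 /187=57.50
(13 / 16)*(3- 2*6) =-117 / 16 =-7.31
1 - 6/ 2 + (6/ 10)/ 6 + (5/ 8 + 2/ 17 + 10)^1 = 6013/ 680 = 8.84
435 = 435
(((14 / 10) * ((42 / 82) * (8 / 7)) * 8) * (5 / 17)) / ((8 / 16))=2688 / 697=3.86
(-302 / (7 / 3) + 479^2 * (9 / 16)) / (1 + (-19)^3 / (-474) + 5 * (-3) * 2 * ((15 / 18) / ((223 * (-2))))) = 763183608237 / 91906304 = 8303.93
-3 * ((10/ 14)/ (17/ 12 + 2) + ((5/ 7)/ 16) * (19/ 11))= -6195/ 7216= -0.86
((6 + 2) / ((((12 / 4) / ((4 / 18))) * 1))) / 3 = 16 / 81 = 0.20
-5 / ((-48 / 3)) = 5 / 16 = 0.31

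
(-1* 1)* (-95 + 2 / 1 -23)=116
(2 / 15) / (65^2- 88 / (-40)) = 1 / 31704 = 0.00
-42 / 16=-21 / 8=-2.62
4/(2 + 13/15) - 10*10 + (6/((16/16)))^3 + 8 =5392/43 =125.40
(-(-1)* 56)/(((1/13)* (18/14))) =5096/9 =566.22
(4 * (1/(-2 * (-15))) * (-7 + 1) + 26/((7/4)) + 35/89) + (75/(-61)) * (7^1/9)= 7692254/570045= 13.49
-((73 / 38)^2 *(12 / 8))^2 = -255584169 / 8340544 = -30.64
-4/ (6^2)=-0.11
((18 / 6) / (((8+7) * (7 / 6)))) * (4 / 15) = 0.05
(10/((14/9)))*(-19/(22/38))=-16245/77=-210.97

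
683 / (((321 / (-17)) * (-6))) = 11611 / 1926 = 6.03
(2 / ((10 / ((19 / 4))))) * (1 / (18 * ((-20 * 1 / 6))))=-19 / 1200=-0.02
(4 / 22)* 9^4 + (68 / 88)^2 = 577657 / 484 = 1193.51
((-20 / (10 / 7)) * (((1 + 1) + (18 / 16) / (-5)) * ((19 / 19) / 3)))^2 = 247009 / 3600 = 68.61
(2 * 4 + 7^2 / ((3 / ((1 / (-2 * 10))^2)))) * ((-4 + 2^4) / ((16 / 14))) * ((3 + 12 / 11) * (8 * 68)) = 10334079 / 55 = 187892.35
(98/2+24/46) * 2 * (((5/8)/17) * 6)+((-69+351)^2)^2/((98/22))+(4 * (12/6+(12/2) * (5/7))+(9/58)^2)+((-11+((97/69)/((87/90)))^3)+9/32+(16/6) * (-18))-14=660566570726367067795/465289829984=1419688392.39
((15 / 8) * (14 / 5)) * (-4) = -21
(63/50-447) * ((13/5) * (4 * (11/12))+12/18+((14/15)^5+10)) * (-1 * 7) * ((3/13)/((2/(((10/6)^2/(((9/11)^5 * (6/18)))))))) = 10228745190467419/59787112500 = 171086.12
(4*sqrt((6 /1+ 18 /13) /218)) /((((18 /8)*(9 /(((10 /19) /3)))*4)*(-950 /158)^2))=199712*sqrt(4251) /295220791125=0.00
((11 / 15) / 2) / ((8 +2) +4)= 11 / 420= 0.03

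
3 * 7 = 21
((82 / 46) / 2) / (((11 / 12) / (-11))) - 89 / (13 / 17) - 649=-232048 / 299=-776.08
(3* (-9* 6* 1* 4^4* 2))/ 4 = -20736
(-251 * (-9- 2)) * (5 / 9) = 13805 / 9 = 1533.89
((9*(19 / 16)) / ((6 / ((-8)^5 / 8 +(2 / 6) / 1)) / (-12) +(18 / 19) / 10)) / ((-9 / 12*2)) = -22178035 / 295268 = -75.11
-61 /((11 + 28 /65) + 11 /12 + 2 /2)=-4.57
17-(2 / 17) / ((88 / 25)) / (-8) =101753 / 5984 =17.00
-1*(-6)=6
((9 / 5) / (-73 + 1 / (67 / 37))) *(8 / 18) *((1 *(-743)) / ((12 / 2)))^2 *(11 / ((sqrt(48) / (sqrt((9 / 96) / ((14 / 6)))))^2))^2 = -4475461243 / 311749509120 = -0.01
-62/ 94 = -31/ 47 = -0.66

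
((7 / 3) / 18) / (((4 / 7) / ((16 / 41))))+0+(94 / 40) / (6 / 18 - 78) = 300593 / 5158620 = 0.06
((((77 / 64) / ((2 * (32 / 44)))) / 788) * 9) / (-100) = -7623 / 80691200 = -0.00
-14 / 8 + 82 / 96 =-43 / 48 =-0.90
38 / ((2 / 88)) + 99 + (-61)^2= 5492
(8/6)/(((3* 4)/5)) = 0.56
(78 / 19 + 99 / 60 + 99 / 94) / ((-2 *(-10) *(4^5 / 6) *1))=364797 / 182886400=0.00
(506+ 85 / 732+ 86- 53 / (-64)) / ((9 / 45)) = 34722815 / 11712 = 2964.72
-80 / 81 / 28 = -20 / 567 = -0.04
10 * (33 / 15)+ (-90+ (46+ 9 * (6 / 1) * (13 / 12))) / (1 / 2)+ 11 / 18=929 / 18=51.61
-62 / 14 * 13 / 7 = -403 / 49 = -8.22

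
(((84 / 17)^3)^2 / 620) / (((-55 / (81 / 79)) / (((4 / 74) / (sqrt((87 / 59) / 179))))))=-4742523426816 * sqrt(918807) / 17442740879881075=-0.26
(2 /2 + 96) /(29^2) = 97 /841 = 0.12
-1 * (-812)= 812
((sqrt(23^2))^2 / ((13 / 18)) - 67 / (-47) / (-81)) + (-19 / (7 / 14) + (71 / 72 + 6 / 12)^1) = 275538193 / 395928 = 695.93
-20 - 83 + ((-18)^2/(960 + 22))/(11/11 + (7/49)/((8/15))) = -3581611/34861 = -102.74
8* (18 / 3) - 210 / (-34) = 54.18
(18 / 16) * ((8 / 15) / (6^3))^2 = 1 / 145800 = 0.00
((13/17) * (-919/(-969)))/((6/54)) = 35841/5491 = 6.53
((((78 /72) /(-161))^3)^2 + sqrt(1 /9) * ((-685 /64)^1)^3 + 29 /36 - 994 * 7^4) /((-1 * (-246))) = -9703.26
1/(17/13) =13/17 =0.76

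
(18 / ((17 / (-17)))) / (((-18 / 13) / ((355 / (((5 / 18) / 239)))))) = 3970746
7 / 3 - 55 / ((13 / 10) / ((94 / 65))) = -29837 / 507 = -58.85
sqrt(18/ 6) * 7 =12.12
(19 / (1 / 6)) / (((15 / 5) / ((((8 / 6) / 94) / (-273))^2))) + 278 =411915671774 / 1481711049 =278.00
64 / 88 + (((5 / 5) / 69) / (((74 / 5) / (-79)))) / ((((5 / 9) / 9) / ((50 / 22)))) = -39709 / 18722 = -2.12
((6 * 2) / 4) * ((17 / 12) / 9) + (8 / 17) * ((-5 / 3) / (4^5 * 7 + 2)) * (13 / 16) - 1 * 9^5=-59048.53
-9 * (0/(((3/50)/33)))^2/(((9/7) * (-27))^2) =0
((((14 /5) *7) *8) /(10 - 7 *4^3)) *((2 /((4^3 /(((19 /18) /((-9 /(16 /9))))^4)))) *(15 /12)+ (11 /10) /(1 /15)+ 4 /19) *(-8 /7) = 8034590951166752 /1175189301297441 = 6.84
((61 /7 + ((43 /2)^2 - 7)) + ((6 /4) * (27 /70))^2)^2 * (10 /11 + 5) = 1076591753485573 /845152000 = 1273843.94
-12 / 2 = -6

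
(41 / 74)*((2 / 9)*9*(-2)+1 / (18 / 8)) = -656 / 333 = -1.97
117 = 117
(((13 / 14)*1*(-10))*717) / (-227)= 46605 / 1589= 29.33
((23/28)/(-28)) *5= -115/784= -0.15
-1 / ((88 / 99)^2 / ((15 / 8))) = -1215 / 512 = -2.37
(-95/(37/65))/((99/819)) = -561925/407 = -1380.65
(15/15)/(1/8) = 8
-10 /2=-5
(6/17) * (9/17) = 54/289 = 0.19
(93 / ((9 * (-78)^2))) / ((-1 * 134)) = -31 / 2445768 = -0.00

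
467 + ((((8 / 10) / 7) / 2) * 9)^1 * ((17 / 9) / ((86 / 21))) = 100456 / 215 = 467.24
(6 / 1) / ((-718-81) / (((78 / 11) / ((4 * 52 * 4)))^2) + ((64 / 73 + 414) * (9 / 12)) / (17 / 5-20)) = -654372 / 1199675513233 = -0.00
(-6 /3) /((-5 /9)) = 18 /5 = 3.60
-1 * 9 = -9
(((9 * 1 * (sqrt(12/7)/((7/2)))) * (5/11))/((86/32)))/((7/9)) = 25920 * sqrt(21)/162239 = 0.73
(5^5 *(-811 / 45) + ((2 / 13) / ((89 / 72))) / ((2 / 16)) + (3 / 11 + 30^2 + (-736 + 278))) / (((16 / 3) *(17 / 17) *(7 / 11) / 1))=-400014052 / 24297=-16463.52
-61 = -61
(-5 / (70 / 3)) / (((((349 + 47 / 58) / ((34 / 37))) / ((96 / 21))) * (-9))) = 31552 / 110351871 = 0.00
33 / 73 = 0.45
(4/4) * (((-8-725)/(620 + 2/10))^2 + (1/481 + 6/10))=46228760173/23126963405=2.00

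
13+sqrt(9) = 16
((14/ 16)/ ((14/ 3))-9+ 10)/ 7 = 19/ 112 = 0.17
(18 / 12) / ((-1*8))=-3 / 16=-0.19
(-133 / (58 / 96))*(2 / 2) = -6384 / 29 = -220.14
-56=-56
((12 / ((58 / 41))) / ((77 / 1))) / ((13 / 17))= 4182 / 29029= 0.14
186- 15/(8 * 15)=1487/8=185.88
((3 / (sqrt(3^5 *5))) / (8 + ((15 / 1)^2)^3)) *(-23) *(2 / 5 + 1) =-161 *sqrt(15) / 2562892425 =-0.00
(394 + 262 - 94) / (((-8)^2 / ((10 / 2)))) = 1405 / 32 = 43.91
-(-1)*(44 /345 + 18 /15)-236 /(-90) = 4088 /1035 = 3.95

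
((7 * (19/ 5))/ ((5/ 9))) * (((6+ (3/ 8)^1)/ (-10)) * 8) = -61047/ 250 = -244.19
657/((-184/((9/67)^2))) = -53217/825976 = -0.06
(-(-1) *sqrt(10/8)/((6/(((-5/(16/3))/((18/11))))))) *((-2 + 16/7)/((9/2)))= -55 *sqrt(5)/18144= -0.01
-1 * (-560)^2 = -313600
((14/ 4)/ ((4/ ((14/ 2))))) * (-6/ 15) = -49/ 20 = -2.45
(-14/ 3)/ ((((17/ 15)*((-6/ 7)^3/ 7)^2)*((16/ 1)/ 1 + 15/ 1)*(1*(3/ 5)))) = -1008840175/ 36881568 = -27.35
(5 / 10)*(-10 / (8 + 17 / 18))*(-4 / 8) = 45 / 161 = 0.28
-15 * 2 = -30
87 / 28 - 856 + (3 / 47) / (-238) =-19080925 / 22372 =-852.89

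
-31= -31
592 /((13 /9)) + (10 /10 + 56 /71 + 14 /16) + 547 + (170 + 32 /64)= 8343993 /7384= 1130.01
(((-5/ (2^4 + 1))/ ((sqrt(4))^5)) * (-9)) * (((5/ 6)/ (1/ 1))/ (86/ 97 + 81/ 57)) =138225/ 4627264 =0.03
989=989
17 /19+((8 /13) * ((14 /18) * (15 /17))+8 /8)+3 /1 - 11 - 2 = -96782 /12597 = -7.68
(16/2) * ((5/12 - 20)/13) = -470/39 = -12.05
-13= -13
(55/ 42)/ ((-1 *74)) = -0.02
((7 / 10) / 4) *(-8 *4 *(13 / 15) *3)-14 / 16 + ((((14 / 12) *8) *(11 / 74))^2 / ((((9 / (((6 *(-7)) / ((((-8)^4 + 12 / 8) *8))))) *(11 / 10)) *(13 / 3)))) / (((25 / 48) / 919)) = -24719275637 / 1591051800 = -15.54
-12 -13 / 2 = -37 / 2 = -18.50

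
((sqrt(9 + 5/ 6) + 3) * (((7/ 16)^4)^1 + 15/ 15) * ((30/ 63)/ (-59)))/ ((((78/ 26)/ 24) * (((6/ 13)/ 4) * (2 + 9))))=-4415905 * sqrt(354)/ 502419456 - 4415905/ 27912192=-0.32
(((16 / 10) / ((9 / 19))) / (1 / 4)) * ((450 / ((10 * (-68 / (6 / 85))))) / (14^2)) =-228 / 70805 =-0.00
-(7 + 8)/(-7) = 15/7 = 2.14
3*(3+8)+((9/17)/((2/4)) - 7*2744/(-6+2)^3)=45449/136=334.18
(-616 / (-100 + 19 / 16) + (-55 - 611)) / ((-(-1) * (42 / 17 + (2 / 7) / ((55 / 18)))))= -200794825 / 780363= -257.31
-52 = -52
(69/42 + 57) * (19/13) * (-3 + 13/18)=-639559/3276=-195.23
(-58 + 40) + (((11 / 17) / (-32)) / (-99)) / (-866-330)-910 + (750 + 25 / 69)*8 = 29716657151 / 5855616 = 5074.90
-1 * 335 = -335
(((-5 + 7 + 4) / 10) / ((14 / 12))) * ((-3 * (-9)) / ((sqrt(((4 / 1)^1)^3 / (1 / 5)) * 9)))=27 * sqrt(5) / 700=0.09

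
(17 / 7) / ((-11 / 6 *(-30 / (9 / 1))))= 153 / 385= 0.40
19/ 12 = 1.58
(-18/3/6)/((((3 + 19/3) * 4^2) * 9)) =-1/1344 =-0.00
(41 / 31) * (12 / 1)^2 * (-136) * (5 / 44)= -1003680 / 341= -2943.34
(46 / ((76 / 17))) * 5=1955 / 38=51.45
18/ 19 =0.95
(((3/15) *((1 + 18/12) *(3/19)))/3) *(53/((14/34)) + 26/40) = 18111/5320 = 3.40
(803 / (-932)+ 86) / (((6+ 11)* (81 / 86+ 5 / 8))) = 6824014 / 2134979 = 3.20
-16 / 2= -8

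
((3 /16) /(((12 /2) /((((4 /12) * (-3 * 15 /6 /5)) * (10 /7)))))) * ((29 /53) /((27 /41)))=-5945 /320544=-0.02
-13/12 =-1.08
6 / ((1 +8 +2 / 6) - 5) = 18 / 13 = 1.38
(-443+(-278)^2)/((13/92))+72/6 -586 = 543223.85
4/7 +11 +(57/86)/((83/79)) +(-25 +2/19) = -12049637/949354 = -12.69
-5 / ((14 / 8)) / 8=-5 / 14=-0.36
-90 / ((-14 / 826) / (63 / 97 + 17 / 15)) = 918276 / 97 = 9466.76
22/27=0.81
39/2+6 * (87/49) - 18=1191/98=12.15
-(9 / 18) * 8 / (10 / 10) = -4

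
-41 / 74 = -0.55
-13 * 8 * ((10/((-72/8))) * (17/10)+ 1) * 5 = 4160/9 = 462.22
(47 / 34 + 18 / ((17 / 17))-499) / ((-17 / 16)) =130456 / 289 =451.40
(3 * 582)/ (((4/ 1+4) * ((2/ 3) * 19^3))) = 0.05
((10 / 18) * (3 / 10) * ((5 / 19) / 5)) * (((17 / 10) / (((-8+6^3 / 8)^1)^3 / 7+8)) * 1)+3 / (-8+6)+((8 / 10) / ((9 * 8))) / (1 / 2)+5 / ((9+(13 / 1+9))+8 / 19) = -229843261 / 174304100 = -1.32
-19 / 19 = -1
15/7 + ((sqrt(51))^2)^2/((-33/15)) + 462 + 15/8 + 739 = 14011/616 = 22.75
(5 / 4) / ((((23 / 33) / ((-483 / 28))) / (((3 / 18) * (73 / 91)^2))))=-879285 / 264992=-3.32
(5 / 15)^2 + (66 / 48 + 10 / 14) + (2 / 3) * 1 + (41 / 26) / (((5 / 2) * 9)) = 96221 / 32760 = 2.94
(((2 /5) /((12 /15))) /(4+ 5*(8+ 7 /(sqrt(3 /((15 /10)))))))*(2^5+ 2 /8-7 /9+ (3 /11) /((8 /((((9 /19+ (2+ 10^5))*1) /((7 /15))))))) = 772834193 /6336918-3864170965*sqrt(2) /79664112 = 53.36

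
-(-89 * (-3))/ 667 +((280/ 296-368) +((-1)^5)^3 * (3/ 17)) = -154236939/ 419543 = -367.63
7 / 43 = 0.16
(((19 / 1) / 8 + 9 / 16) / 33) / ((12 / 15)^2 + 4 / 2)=1175 / 34848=0.03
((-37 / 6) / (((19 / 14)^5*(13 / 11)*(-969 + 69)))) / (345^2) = 27361796 / 2586147672493125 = 0.00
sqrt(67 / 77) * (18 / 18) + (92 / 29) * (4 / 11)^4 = 23552 / 424589 + sqrt(5159) / 77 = 0.99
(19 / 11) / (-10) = -19 / 110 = -0.17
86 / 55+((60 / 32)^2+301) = 306.08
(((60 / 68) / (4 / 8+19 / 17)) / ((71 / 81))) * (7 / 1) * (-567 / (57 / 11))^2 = 52153.69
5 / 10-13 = -25 / 2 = -12.50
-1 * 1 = -1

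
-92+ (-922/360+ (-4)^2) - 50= -23141/180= -128.56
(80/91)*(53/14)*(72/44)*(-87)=-3319920/7007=-473.80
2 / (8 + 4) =1 / 6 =0.17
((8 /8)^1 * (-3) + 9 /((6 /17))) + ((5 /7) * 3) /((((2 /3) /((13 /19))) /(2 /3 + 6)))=9885 /266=37.16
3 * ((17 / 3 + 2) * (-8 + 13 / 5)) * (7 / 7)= -621 / 5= -124.20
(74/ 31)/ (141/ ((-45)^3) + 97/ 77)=86538375/ 45612718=1.90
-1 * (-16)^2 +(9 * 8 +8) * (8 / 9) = -1664 / 9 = -184.89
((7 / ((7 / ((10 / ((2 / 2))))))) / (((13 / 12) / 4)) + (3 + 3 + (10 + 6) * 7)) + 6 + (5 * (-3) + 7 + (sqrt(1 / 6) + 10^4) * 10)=100157.01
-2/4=-1/2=-0.50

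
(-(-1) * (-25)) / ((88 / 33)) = -75 / 8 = -9.38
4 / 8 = 1 / 2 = 0.50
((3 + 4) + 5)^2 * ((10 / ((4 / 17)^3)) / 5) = 44217 / 2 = 22108.50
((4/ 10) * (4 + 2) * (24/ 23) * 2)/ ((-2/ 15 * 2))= -432/ 23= -18.78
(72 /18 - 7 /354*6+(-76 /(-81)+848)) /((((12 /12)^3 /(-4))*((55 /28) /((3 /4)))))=-22823500 /17523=-1302.49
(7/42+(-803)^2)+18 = 3868963/6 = 644827.17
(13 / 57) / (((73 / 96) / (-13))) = -5408 / 1387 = -3.90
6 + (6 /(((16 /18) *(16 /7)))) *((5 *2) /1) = 1137 /32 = 35.53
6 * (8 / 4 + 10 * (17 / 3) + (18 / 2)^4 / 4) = 20387 / 2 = 10193.50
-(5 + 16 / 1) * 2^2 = -84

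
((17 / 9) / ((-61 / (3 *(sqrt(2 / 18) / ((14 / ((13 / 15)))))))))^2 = 48841 / 13291784100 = 0.00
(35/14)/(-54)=-5/108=-0.05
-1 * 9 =-9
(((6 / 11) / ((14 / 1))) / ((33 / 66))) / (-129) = -2 / 3311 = -0.00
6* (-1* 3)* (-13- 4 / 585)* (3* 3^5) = 11093922 / 65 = 170675.72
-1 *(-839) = 839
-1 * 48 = -48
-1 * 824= -824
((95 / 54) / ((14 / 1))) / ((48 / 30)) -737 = -4456901 / 6048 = -736.92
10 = 10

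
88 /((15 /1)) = 88 /15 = 5.87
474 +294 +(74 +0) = 842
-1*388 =-388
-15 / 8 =-1.88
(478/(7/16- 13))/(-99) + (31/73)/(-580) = 323199451/842523660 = 0.38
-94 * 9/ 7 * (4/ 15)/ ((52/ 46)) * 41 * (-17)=19871.39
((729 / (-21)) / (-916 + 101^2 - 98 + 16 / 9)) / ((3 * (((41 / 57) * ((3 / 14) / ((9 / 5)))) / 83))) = -20693394 / 16953295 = -1.22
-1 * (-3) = 3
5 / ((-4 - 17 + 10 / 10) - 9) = -5 / 29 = -0.17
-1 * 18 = -18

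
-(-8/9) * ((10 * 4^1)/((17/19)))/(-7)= -6080/1071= -5.68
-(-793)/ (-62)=-793/ 62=-12.79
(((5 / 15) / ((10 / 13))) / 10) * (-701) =-9113 / 300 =-30.38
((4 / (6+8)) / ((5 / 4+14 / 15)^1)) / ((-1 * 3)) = -40 / 917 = -0.04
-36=-36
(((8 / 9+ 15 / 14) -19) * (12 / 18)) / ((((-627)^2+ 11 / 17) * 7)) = -36499 / 8841878892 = -0.00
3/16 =0.19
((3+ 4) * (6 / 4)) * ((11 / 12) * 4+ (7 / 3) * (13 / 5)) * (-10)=-1022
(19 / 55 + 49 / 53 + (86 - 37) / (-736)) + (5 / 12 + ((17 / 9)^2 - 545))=-93808879243 / 173780640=-539.81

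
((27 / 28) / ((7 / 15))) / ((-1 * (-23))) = 405 / 4508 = 0.09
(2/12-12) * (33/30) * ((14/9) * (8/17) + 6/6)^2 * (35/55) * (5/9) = -34901825/2528172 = -13.81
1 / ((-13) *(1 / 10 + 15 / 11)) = -110 / 2093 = -0.05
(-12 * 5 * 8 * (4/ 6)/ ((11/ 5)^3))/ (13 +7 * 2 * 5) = -40000/ 110473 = -0.36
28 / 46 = 14 / 23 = 0.61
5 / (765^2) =1 / 117045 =0.00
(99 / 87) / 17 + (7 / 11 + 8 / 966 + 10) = 28056944 / 2619309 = 10.71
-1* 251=-251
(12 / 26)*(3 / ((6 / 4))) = 12 / 13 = 0.92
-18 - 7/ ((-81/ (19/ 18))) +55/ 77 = -175487/ 10206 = -17.19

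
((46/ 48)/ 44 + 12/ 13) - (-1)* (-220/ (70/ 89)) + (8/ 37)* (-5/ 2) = -993101119/ 3555552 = -279.31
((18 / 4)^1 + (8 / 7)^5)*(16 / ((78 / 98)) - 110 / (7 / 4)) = -1265238964 / 4588311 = -275.75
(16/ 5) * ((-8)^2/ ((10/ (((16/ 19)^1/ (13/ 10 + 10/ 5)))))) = 16384/ 3135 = 5.23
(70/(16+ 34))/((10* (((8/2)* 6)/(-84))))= -49/100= -0.49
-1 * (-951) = 951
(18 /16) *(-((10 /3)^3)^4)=-125000000000 /59049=-2116885.98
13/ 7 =1.86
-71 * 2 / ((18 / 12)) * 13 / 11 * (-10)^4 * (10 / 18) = -184600000 / 297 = -621548.82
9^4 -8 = 6553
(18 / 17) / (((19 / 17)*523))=18 / 9937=0.00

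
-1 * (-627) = 627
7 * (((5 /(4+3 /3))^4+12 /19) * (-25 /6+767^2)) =765946853 /114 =6718832.04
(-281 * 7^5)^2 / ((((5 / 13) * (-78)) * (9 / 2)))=-22304528136289 / 135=-165218726935.47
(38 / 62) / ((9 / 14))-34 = -9220 / 279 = -33.05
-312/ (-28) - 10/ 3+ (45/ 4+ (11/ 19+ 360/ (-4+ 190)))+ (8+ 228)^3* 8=5202602746241/ 49476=105154069.57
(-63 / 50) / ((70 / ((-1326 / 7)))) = 5967 / 1750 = 3.41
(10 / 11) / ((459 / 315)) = 350 / 561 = 0.62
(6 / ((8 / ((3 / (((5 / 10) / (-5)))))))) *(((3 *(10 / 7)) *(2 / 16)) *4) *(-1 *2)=675 / 7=96.43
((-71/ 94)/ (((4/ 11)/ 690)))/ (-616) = 2.33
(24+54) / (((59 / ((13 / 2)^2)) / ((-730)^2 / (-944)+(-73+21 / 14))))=-989302509 / 27848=-35525.08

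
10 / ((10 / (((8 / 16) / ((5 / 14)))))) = 7 / 5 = 1.40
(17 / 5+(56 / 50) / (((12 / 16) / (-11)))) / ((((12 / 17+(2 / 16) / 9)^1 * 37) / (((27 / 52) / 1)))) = -0.25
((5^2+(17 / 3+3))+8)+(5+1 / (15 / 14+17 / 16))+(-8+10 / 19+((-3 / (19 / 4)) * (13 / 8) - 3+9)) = 64007 / 1434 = 44.64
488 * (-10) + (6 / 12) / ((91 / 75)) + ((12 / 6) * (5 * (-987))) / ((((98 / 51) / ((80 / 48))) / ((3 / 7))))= -10890745 / 1274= -8548.47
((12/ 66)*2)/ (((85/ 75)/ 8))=480/ 187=2.57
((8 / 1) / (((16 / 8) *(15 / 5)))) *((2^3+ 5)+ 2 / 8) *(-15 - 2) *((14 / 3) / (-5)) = 12614 / 45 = 280.31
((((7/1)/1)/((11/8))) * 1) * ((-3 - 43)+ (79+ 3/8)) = 1869/11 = 169.91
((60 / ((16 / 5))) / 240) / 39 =5 / 2496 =0.00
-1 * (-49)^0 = -1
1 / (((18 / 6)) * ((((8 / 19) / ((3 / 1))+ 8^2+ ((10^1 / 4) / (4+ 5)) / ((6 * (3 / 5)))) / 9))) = 18468 / 395323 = 0.05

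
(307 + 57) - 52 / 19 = 6864 / 19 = 361.26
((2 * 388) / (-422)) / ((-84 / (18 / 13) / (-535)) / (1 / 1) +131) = -622740 / 44402207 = -0.01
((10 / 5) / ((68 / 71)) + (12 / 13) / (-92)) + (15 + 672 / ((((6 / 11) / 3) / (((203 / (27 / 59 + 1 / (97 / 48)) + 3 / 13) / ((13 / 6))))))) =3800094301459 / 10440482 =363976.90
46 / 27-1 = 19 / 27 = 0.70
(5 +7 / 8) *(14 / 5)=329 / 20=16.45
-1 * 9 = -9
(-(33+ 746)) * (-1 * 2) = 1558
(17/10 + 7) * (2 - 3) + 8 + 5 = 43/10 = 4.30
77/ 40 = 1.92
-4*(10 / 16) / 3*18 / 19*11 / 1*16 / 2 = -1320 / 19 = -69.47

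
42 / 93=14 / 31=0.45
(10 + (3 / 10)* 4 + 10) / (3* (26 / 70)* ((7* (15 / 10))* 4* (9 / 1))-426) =-53 / 12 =-4.42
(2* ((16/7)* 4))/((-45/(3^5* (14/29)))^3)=-987614208/3048625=-323.95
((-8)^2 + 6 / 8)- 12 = 211 / 4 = 52.75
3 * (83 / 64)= 3.89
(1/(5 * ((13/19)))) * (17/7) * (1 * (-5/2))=-1.77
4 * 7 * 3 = 84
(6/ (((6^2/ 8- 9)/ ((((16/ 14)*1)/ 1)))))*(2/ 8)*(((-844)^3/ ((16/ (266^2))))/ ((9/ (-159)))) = -161041737313408/ 9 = -17893526368156.44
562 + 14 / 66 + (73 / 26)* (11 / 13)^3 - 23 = 1019635247 / 1885026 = 540.91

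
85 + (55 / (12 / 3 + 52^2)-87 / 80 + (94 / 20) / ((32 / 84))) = 65175 / 677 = 96.27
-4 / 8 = -1 / 2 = -0.50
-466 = -466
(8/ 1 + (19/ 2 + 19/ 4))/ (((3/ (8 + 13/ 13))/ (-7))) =-1869/ 4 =-467.25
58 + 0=58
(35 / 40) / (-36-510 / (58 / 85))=-203 / 181752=-0.00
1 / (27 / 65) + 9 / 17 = 1348 / 459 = 2.94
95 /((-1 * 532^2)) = -5 /14896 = -0.00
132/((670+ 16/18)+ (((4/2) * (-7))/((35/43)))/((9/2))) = 990/5003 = 0.20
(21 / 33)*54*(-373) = -140994 / 11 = -12817.64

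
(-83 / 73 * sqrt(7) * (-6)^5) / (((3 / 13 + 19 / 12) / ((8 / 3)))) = 268489728 * sqrt(7) / 20659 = 34384.87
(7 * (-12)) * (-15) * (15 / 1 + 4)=23940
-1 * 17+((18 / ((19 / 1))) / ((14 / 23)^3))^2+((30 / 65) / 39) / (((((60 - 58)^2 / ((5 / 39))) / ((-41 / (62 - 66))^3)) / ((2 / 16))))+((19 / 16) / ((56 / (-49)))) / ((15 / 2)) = 799922178532921 / 1433232720890880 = 0.56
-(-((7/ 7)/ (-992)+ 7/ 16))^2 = -187489/ 984064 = -0.19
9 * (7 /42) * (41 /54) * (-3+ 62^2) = 157481 /36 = 4374.47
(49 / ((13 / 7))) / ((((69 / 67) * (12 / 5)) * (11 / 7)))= 804335 / 118404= 6.79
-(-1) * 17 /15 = 17 /15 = 1.13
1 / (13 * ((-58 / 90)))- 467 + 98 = -139158 / 377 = -369.12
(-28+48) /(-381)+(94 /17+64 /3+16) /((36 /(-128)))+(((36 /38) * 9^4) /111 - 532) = -25754122282 /40979979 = -628.46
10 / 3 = 3.33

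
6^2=36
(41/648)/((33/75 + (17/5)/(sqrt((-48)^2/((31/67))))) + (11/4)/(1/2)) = 36260400/3403937753 - 174250 * sqrt(2077)/91906319331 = 0.01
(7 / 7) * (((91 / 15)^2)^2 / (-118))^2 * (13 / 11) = 61132828589969773 / 392542579687500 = 155.74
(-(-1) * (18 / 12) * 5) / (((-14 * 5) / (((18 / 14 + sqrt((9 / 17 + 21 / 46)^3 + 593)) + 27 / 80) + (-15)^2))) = -380727 / 15680-3 * sqrt(222117631884170) / 17122672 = -26.89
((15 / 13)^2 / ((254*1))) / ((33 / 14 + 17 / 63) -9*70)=-14175 / 1696628687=-0.00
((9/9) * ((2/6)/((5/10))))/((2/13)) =13/3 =4.33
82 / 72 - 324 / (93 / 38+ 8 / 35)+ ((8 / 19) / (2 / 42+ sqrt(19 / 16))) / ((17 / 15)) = -41515802293729 / 346094826876+ 211680 * sqrt(19) / 2701249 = -119.61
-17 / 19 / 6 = -17 / 114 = -0.15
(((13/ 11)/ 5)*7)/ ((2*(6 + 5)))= 91/ 1210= 0.08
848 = 848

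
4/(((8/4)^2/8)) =8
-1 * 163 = -163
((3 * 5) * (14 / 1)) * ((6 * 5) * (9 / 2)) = 28350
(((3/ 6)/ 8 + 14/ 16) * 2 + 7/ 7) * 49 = 1127/ 8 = 140.88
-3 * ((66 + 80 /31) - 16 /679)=-4329174 /21049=-205.67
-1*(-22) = 22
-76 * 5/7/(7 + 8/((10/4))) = -1900/357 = -5.32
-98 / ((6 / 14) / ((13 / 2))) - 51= -4612 / 3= -1537.33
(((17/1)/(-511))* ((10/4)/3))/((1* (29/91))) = -1105/12702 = -0.09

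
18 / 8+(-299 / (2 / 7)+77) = -3869 / 4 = -967.25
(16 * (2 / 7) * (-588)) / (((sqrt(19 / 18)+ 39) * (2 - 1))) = -1886976 / 27359+ 8064 * sqrt(38) / 27359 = -67.15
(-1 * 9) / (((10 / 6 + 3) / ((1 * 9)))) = -243 / 14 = -17.36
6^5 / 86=3888 / 43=90.42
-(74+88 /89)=-74.99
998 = 998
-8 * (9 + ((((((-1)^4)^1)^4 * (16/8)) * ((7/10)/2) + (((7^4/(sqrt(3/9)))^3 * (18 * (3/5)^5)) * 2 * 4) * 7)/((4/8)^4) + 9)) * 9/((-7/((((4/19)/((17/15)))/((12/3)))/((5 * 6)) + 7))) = 23772888/11305 + 3785433069113091099648 * sqrt(3)/1009375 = 6495665539920629.81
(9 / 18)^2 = 1 / 4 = 0.25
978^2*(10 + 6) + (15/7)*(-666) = 107116218/7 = 15302316.86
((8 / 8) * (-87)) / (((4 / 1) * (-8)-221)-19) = 87 / 272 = 0.32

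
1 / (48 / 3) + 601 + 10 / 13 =125181 / 208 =601.83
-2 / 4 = -1 / 2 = -0.50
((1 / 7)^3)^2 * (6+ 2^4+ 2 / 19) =60 / 319333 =0.00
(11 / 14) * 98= 77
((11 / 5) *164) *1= 1804 / 5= 360.80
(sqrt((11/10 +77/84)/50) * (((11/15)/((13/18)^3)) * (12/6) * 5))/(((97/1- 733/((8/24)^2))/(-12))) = 117612 * sqrt(30)/89253125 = 0.01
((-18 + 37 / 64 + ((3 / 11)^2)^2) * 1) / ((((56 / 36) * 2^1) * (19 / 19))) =-146875779 / 26236672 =-5.60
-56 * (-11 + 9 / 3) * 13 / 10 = 2912 / 5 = 582.40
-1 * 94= -94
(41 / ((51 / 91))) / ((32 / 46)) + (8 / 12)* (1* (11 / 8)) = 86561 / 816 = 106.08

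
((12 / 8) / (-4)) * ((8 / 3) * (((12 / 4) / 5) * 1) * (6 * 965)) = -3474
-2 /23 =-0.09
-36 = -36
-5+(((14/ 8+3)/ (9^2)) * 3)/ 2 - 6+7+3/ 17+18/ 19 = -194527/ 69768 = -2.79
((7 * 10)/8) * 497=4348.75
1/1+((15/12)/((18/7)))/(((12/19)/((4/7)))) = 311/216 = 1.44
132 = 132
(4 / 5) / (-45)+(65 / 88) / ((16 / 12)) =42467 / 79200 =0.54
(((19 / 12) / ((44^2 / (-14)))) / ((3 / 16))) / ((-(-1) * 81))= -133 / 176418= -0.00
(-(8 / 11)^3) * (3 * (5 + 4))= -13824 / 1331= -10.39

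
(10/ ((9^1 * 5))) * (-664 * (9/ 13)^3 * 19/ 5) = -2043792/ 10985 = -186.05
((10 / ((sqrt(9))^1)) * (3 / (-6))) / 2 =-5 / 6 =-0.83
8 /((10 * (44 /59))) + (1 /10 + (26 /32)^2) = 25807 /14080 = 1.83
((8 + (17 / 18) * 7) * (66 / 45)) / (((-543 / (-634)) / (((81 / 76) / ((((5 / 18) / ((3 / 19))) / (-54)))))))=-1337104098 / 1633525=-818.54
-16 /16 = -1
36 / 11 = 3.27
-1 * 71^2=-5041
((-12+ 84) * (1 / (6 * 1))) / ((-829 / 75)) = -900 / 829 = -1.09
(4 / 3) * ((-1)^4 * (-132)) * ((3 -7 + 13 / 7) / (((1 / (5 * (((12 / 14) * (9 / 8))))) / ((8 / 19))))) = 712800 / 931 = 765.63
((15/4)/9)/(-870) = -1/2088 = -0.00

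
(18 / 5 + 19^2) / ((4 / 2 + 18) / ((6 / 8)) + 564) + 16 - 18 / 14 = 950863 / 62020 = 15.33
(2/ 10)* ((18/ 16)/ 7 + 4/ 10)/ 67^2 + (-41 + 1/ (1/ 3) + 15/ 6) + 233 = 1241208657/ 6284600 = 197.50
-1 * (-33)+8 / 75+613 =48458 / 75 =646.11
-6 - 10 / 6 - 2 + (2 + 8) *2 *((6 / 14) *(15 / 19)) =-2.90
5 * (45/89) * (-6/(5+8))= -1350/1157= -1.17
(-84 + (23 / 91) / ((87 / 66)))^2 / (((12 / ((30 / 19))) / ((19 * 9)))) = 1100613800250 / 6964321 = 158036.05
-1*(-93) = 93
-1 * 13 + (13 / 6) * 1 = -10.83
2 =2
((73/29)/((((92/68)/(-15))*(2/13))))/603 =-80665/268134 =-0.30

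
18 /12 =3 /2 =1.50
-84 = -84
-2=-2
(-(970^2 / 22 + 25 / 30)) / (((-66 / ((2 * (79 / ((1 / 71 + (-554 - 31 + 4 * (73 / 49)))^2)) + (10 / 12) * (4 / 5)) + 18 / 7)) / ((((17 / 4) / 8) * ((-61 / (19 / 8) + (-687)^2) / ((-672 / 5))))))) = -14137234456082465541994177075 / 3611077536301928275968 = -3914962.86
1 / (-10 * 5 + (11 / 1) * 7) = 1 / 27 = 0.04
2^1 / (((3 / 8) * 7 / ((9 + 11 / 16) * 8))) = 1240 / 21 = 59.05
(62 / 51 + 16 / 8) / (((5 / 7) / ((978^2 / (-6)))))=-717675.58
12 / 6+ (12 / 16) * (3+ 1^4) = 5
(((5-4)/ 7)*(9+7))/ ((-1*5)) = -16/ 35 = -0.46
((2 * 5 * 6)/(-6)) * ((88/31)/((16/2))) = -110/31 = -3.55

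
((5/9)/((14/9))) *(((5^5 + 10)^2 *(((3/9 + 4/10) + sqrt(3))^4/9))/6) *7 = 382470836 *sqrt(3)/81 + 10486890799/1215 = 16809691.03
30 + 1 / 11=331 / 11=30.09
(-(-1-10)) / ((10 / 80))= 88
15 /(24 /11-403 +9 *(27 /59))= -9735 /257458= -0.04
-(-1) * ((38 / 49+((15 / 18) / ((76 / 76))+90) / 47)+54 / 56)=101491 / 27636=3.67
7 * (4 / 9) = 28 / 9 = 3.11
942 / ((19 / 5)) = 247.89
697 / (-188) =-697 / 188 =-3.71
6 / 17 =0.35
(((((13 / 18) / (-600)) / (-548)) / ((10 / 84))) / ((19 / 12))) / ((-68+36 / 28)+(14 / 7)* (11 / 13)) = -8281 / 46205853000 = -0.00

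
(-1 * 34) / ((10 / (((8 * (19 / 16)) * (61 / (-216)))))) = 19703 / 2160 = 9.12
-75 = -75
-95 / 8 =-11.88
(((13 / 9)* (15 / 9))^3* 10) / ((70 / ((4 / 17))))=0.47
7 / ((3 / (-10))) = -70 / 3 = -23.33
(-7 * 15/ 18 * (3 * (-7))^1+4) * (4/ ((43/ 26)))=13156/ 43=305.95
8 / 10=4 / 5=0.80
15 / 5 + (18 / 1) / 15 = 21 / 5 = 4.20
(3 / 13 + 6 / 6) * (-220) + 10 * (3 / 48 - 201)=-237135 / 104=-2280.14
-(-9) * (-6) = -54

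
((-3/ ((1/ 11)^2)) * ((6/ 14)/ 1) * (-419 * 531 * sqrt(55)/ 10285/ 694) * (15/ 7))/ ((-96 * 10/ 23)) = -46055223 * sqrt(55)/ 184992640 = -1.85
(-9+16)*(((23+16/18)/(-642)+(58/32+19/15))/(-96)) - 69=-1535860279/22187520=-69.22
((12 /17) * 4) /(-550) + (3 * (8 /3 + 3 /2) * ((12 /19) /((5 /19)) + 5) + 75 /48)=7035491 /74800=94.06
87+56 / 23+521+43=15029 / 23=653.43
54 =54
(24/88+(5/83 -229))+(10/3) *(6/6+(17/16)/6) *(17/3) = -81420571/394416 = -206.43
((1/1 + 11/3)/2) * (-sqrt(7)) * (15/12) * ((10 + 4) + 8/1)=-385 * sqrt(7)/6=-169.77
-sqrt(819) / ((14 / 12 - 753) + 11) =18* sqrt(91) / 4445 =0.04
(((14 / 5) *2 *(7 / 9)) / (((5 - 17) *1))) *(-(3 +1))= 196 / 135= 1.45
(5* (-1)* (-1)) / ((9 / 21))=35 / 3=11.67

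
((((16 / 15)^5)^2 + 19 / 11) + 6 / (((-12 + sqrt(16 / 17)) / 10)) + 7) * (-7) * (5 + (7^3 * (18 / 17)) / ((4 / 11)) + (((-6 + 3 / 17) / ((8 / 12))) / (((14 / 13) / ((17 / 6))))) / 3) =-5120954846310319897511 / 131125685625000000 + 14223945 * sqrt(17) / 20672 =-36216.77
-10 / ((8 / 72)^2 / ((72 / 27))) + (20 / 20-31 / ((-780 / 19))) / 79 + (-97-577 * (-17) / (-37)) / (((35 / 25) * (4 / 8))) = -6104026547 / 2279940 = -2677.28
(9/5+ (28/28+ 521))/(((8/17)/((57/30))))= 845937/400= 2114.84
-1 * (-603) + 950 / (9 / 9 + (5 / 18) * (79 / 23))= 881127 / 809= 1089.16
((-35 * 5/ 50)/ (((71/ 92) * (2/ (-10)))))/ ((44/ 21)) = 16905/ 1562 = 10.82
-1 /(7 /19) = -19 /7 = -2.71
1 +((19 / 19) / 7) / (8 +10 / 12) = 1.02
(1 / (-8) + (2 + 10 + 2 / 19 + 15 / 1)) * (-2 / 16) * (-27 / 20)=110727 / 24320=4.55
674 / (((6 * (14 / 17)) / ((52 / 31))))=148954 / 651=228.81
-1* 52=-52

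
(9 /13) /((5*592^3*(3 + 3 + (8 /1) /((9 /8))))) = 81 /1591330856960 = 0.00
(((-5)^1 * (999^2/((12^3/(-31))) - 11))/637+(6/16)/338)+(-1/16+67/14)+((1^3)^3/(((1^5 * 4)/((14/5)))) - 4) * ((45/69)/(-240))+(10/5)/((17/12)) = 152065738177/1036118720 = 146.76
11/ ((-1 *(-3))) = 11/ 3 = 3.67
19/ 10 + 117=1189/ 10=118.90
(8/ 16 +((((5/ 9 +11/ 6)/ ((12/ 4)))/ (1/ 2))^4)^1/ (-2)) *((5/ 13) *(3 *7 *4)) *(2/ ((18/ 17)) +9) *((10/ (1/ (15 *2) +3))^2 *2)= -8084608000000/ 389191959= -20772.80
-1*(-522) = 522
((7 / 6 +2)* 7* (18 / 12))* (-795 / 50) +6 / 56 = -147999 / 280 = -528.57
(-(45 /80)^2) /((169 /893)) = -72333 /43264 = -1.67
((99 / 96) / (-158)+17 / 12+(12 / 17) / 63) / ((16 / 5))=12827575 / 28879872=0.44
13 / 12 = 1.08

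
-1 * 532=-532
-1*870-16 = -886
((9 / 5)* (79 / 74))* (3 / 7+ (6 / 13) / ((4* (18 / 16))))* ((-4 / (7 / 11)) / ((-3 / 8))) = 403216 / 23569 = 17.11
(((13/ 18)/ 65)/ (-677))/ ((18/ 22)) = -11/ 548370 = -0.00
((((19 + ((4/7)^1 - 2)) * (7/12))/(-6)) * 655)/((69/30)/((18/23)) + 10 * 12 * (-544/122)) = 24572325/11685862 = 2.10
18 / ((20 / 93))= 837 / 10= 83.70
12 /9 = 1.33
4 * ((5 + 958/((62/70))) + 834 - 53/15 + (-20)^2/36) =10759304/1395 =7712.76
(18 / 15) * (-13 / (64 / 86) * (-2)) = 1677 / 40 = 41.92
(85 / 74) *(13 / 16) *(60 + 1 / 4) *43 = 11451115 / 4736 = 2417.89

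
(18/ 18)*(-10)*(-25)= 250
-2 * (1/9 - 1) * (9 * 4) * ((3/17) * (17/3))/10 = 32/5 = 6.40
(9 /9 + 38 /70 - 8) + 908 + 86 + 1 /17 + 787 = 1774.60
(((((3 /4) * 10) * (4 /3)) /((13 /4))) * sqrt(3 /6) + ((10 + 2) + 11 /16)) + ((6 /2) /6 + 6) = 20 * sqrt(2) /13 + 307 /16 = 21.36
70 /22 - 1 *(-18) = 233 /11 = 21.18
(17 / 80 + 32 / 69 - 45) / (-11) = 244667 / 60720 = 4.03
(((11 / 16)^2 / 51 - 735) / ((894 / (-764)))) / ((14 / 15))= 9164217245 / 13617408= 672.98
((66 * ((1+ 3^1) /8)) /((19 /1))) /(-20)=-33 /380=-0.09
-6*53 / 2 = -159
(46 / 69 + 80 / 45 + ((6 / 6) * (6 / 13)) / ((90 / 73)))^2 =2719201 / 342225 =7.95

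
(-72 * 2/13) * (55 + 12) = -9648/13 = -742.15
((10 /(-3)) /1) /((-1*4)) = 5 /6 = 0.83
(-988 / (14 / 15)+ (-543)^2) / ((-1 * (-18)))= 685511 / 42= 16321.69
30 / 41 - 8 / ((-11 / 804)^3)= 170467696122 / 54571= 3123778.13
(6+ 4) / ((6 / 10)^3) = 1250 / 27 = 46.30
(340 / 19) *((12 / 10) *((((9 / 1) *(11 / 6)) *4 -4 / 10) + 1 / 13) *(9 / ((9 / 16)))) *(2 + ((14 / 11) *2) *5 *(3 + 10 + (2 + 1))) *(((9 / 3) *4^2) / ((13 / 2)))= 465507606528 / 13585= 34266294.19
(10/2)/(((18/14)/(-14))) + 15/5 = -463/9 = -51.44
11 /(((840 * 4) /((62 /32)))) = 341 /53760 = 0.01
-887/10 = -88.70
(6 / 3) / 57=2 / 57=0.04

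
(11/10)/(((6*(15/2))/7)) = 77/450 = 0.17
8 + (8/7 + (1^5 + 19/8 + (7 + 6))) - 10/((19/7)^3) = 9609431/384104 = 25.02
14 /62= 0.23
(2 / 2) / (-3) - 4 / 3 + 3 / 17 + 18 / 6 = 77 / 51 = 1.51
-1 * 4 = -4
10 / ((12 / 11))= 55 / 6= 9.17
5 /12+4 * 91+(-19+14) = 4313 /12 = 359.42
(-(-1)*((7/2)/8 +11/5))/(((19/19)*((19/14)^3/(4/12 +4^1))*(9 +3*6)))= 940849/5555790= 0.17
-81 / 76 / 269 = -81 / 20444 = -0.00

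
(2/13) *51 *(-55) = -5610/13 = -431.54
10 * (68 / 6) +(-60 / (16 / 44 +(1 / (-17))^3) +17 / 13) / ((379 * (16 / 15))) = 174851160715 / 1548339312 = 112.93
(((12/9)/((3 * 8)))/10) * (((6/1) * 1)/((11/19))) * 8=76/165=0.46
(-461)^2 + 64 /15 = 3187879 /15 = 212525.27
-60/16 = -15/4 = -3.75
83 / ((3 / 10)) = 276.67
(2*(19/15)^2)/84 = 0.04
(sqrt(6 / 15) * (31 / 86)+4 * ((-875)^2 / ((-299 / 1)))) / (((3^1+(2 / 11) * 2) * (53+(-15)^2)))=-16843750 / 1537757+341 * sqrt(10) / 4422980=-10.95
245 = 245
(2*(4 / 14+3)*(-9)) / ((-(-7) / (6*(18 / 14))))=-22356 / 343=-65.18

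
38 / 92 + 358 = 16487 / 46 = 358.41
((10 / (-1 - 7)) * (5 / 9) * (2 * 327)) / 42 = -2725 / 252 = -10.81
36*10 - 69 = 291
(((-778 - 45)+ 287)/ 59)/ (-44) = 134/ 649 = 0.21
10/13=0.77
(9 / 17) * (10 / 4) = 45 / 34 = 1.32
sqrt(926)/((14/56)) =4 * sqrt(926) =121.72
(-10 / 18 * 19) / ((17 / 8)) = -760 / 153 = -4.97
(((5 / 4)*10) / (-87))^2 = 625 / 30276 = 0.02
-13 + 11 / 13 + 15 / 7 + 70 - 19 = 3730 / 91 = 40.99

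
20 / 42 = 10 / 21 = 0.48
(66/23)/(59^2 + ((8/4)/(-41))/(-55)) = 0.00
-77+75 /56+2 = -4125 /56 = -73.66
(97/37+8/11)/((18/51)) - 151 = -345571/2442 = -141.51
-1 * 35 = -35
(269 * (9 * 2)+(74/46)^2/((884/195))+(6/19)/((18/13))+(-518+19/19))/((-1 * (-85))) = 8869635431/174284340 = 50.89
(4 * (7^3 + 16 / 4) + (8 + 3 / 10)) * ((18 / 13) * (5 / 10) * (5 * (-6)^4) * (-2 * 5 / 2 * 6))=-2442966480 / 13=-187920498.46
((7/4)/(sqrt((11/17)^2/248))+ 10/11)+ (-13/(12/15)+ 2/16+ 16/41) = -53491/3608+ 119 * sqrt(62)/22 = 27.77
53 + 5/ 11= 588/ 11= 53.45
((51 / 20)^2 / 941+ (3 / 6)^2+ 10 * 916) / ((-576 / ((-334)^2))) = -96159060430189 / 54201600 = -1774100.03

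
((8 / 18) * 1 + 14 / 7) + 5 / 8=221 / 72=3.07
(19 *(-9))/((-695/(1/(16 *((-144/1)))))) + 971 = 971.00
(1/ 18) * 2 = 1/ 9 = 0.11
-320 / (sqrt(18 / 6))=-320 *sqrt(3) / 3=-184.75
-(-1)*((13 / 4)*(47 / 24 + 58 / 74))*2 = 31655 / 1776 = 17.82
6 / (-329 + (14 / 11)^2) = -0.02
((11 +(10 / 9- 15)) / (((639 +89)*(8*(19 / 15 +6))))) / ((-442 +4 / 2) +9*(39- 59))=1 / 9082752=0.00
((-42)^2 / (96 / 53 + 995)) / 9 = 10388 / 52831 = 0.20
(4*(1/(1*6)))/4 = 1/6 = 0.17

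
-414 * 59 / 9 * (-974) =2643436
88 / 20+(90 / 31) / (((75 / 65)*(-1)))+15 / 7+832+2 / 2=908174 / 1085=837.03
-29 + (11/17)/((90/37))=-43963/1530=-28.73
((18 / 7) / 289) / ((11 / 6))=108 / 22253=0.00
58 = 58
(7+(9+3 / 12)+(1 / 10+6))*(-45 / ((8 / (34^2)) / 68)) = -19764999 / 2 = -9882499.50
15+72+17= 104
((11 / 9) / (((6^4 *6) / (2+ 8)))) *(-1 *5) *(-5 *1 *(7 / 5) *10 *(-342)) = -182875 / 972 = -188.14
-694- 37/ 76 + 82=-46549/ 76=-612.49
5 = 5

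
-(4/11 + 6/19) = -142/209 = -0.68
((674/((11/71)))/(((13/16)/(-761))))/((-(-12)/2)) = -291335152/429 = -679102.92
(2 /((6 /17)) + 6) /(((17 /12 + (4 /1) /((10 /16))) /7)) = 700 /67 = 10.45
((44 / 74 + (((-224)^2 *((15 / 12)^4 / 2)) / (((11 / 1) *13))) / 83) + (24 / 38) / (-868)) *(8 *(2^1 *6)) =1000225997280 / 1810627819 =552.42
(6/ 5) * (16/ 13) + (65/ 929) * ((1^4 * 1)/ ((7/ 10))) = 666538/ 422695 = 1.58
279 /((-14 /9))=-2511 /14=-179.36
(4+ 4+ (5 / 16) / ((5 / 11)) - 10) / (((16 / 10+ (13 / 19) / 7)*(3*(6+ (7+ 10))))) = -4655 / 415472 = -0.01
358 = 358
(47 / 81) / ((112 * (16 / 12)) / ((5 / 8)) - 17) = 235 / 89883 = 0.00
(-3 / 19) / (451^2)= -3 / 3864619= -0.00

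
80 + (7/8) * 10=355/4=88.75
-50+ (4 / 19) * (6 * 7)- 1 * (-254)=4044 / 19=212.84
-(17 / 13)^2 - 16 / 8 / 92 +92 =701745 / 7774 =90.27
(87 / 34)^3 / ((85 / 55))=7243533 / 668168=10.84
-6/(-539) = 6/539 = 0.01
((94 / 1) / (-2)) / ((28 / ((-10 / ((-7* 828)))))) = -235 / 81144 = -0.00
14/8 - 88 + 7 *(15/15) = -317/4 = -79.25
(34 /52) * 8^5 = 278528 /13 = 21425.23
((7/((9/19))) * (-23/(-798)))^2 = 529/2916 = 0.18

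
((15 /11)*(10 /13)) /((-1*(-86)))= 75 /6149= 0.01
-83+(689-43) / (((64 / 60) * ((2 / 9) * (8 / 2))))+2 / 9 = 344765 / 576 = 598.55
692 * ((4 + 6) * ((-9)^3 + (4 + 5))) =-4982400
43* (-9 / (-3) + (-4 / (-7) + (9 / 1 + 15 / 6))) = 9073 / 14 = 648.07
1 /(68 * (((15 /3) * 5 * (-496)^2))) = 1 /418227200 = 0.00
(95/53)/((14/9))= 855/742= 1.15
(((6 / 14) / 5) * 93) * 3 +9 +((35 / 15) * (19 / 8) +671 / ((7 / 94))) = 9049.03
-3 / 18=-1 / 6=-0.17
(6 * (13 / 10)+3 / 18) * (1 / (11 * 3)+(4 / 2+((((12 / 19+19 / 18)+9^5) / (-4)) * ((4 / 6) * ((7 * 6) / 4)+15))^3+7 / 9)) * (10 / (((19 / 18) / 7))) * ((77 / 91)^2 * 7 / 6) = -1194998167692458179209807305119 / 79043335488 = -15118265952654254711.22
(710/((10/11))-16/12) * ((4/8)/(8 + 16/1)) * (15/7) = 11695/336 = 34.81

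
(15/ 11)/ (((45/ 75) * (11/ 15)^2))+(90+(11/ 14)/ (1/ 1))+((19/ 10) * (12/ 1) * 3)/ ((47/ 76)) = 900390913/ 4378990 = 205.62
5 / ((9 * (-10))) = -1 / 18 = -0.06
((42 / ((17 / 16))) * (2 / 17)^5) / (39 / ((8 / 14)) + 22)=86016 / 8713662409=0.00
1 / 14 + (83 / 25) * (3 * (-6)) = -20891 / 350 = -59.69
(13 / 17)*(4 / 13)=4 / 17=0.24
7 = 7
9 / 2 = 4.50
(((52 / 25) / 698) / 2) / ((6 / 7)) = 0.00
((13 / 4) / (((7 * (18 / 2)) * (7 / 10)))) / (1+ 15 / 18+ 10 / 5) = 65 / 3381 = 0.02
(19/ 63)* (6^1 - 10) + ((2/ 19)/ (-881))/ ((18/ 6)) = -1272206/ 1054557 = -1.21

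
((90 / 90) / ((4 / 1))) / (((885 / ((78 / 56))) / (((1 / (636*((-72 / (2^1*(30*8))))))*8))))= -0.00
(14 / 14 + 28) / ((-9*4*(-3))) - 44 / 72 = -37 / 108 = -0.34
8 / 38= 4 / 19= 0.21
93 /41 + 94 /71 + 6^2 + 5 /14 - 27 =527739 /40754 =12.95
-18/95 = -0.19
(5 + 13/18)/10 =0.57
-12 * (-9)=108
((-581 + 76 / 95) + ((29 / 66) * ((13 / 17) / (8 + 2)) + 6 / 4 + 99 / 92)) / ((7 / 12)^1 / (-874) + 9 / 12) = -5664012328 / 7348165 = -770.81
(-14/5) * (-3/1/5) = 42/25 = 1.68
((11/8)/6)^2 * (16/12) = 121/1728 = 0.07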